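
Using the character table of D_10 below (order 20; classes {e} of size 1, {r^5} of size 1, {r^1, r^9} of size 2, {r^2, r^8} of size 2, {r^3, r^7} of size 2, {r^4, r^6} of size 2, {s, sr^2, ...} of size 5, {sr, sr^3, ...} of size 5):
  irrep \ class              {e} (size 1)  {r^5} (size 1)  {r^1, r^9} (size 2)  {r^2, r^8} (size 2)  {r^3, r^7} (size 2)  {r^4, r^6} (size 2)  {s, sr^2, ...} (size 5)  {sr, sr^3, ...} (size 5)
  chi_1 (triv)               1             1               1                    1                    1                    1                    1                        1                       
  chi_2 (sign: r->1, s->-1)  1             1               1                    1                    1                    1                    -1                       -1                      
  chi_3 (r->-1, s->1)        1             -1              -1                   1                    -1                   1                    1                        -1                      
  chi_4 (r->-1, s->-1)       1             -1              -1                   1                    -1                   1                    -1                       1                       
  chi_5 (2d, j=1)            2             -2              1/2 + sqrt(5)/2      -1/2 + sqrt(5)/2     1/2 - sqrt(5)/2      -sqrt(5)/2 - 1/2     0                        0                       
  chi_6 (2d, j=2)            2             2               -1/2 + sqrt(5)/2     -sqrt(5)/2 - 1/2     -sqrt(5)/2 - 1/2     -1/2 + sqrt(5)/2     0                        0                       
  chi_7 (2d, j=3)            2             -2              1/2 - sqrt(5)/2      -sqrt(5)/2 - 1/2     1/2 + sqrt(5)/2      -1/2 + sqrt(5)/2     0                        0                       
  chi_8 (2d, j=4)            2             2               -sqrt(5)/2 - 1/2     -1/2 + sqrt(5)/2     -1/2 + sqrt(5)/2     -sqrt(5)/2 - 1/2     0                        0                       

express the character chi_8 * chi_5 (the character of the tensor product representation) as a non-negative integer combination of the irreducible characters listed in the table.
chi_8 tensor chi_5 = chi_3 + chi_4 + chi_7 (all other irreducibles have multiplicity 0).

Proof sketch: The character of a tensor product is the pointwise product (chi_8 * chi_5)(C) = chi_8(C) * chi_5(C):
  {e}: (2)*(2), {r^5}: (2)*(-2), {r^1, r^9}: (-sqrt(5)/2 - 1/2)*(1/2 + sqrt(5)/2), {r^2, r^8}: (-1/2 + sqrt(5)/2)*(-1/2 + sqrt(5)/2), {r^3, r^7}: (-1/2 + sqrt(5)/2)*(1/2 - sqrt(5)/2), {r^4, r^6}: (-sqrt(5)/2 - 1/2)*(-sqrt(5)/2 - 1/2), {s, sr^2, ...}: (0)*(0), {sr, sr^3, ...}: (0)*(0)
so (chi_8 * chi_5) takes values
  {e} -> 4, {r^5} -> -4, {r^1, r^9} -> -3/2 - sqrt(5)/2, {r^2, r^8} -> 3/2 - sqrt(5)/2, {r^3, r^7} -> -3/2 + sqrt(5)/2, {r^4, r^6} -> sqrt(5)/2 + 3/2, {s, sr^2, ...} -> 0, {sr, sr^3, ...} -> 0.
Now take the inner product of this character with each irreducible chi from the table, <chi_8*chi_5, chi> = (1/20) sum_C |C| (chi_8*chi_5)(C) conj(chi(C)):
  <chi_8*chi_5, chi_1> = (1/20)[1*(4)*conj(1) + 1*(-4)*conj(1) + 2*(-3/2 - sqrt(5)/2)*conj(1) + 2*(3/2 - sqrt(5)/2)*conj(1) + 2*(-3/2 + sqrt(5)/2)*conj(1) + 2*(sqrt(5)/2 + 3/2)*conj(1) + 5*(0)*conj(1) + 5*(0)*conj(1)]
      = (1/20)[(4) + (-4) + (-3 - sqrt(5)) + (3 - sqrt(5)) + (-3 + sqrt(5)) + (sqrt(5) + 3) + (0) + (0)] = 0/20 = 0
  <chi_8*chi_5, chi_2> = (1/20)[1*(4)*conj(1) + 1*(-4)*conj(1) + 2*(-3/2 - sqrt(5)/2)*conj(1) + 2*(3/2 - sqrt(5)/2)*conj(1) + 2*(-3/2 + sqrt(5)/2)*conj(1) + 2*(sqrt(5)/2 + 3/2)*conj(1) + 5*(0)*conj(-1) + 5*(0)*conj(-1)]
      = (1/20)[(4) + (-4) + (-3 - sqrt(5)) + (3 - sqrt(5)) + (-3 + sqrt(5)) + (sqrt(5) + 3) + (0) + (0)] = 0/20 = 0
  <chi_8*chi_5, chi_3> = (1/20)[1*(4)*conj(1) + 1*(-4)*conj(-1) + 2*(-3/2 - sqrt(5)/2)*conj(-1) + 2*(3/2 - sqrt(5)/2)*conj(1) + 2*(-3/2 + sqrt(5)/2)*conj(-1) + 2*(sqrt(5)/2 + 3/2)*conj(1) + 5*(0)*conj(1) + 5*(0)*conj(-1)]
      = (1/20)[(4) + (4) + (sqrt(5) + 3) + (3 - sqrt(5)) + (3 - sqrt(5)) + (sqrt(5) + 3) + (0) + (0)] = 20/20 = 1
  <chi_8*chi_5, chi_4> = (1/20)[1*(4)*conj(1) + 1*(-4)*conj(-1) + 2*(-3/2 - sqrt(5)/2)*conj(-1) + 2*(3/2 - sqrt(5)/2)*conj(1) + 2*(-3/2 + sqrt(5)/2)*conj(-1) + 2*(sqrt(5)/2 + 3/2)*conj(1) + 5*(0)*conj(-1) + 5*(0)*conj(1)]
      = (1/20)[(4) + (4) + (sqrt(5) + 3) + (3 - sqrt(5)) + (3 - sqrt(5)) + (sqrt(5) + 3) + (0) + (0)] = 20/20 = 1
  <chi_8*chi_5, chi_5> = (1/20)[1*(4)*conj(2) + 1*(-4)*conj(-2) + 2*(-3/2 - sqrt(5)/2)*conj(1/2 + sqrt(5)/2) + 2*(3/2 - sqrt(5)/2)*conj(-1/2 + sqrt(5)/2) + 2*(-3/2 + sqrt(5)/2)*conj(1/2 - sqrt(5)/2) + 2*(sqrt(5)/2 + 3/2)*conj(-sqrt(5)/2 - 1/2) + 5*(0)*conj(0) + 5*(0)*conj(0)]
      = (1/20)[(8) + (8) + (-2*sqrt(5) - 4) + (-4 + 2*sqrt(5)) + (-4 + 2*sqrt(5)) + (-2*sqrt(5) - 4) + (0) + (0)] = 0/20 = 0
  <chi_8*chi_5, chi_6> = (1/20)[1*(4)*conj(2) + 1*(-4)*conj(2) + 2*(-3/2 - sqrt(5)/2)*conj(-1/2 + sqrt(5)/2) + 2*(3/2 - sqrt(5)/2)*conj(-sqrt(5)/2 - 1/2) + 2*(-3/2 + sqrt(5)/2)*conj(-sqrt(5)/2 - 1/2) + 2*(sqrt(5)/2 + 3/2)*conj(-1/2 + sqrt(5)/2) + 5*(0)*conj(0) + 5*(0)*conj(0)]
      = (1/20)[(8) + (-8) + (-sqrt(5) - 1) + (1 - sqrt(5)) + (-1 + sqrt(5)) + (1 + sqrt(5)) + (0) + (0)] = 0/20 = 0
  <chi_8*chi_5, chi_7> = (1/20)[1*(4)*conj(2) + 1*(-4)*conj(-2) + 2*(-3/2 - sqrt(5)/2)*conj(1/2 - sqrt(5)/2) + 2*(3/2 - sqrt(5)/2)*conj(-sqrt(5)/2 - 1/2) + 2*(-3/2 + sqrt(5)/2)*conj(1/2 + sqrt(5)/2) + 2*(sqrt(5)/2 + 3/2)*conj(-1/2 + sqrt(5)/2) + 5*(0)*conj(0) + 5*(0)*conj(0)]
      = (1/20)[(8) + (8) + (1 + sqrt(5)) + (1 - sqrt(5)) + (1 - sqrt(5)) + (1 + sqrt(5)) + (0) + (0)] = 20/20 = 1
  <chi_8*chi_5, chi_8> = (1/20)[1*(4)*conj(2) + 1*(-4)*conj(2) + 2*(-3/2 - sqrt(5)/2)*conj(-sqrt(5)/2 - 1/2) + 2*(3/2 - sqrt(5)/2)*conj(-1/2 + sqrt(5)/2) + 2*(-3/2 + sqrt(5)/2)*conj(-1/2 + sqrt(5)/2) + 2*(sqrt(5)/2 + 3/2)*conj(-sqrt(5)/2 - 1/2) + 5*(0)*conj(0) + 5*(0)*conj(0)]
      = (1/20)[(8) + (-8) + (4 + 2*sqrt(5)) + (-4 + 2*sqrt(5)) + (4 - 2*sqrt(5)) + (-2*sqrt(5) - 4) + (0) + (0)] = 0/20 = 0
Hence the multiplicities are chi_3: 1, chi_4: 1, chi_7: 1. Dimension check: dim(chi_8)*dim(chi_5) = 2*2 = 4 and sum (mult * dim) = 1*1 + 1*1 + 1*2 = 4.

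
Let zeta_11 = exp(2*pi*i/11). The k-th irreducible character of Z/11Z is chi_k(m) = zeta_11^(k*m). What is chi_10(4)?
chi_10(4) = zeta_11^40 = exp(-8*I*pi/11)

Explanation: chi_10(4) = zeta_11^(10*4) = zeta_11^40. Since zeta_11^11 = 1, this equals zeta_11^7 = exp(2*pi*i*7/11) = exp(-8*I*pi/11).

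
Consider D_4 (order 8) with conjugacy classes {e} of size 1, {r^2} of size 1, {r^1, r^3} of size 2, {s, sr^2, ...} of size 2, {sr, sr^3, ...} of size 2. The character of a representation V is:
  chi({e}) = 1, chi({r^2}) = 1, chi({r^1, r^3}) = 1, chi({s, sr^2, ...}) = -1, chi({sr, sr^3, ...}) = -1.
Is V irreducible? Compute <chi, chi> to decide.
Irreducible: <chi, chi> = 1.

Argument: <chi, chi> = (1/|G|) sum_C |C| * |chi(C)|^2 = (1/8)[1*|1|^2 + 1*|1|^2 + 2*|1|^2 + 2*|-1|^2 + 2*|-1|^2]
  = (1/8)[(1) + (1) + (2) + (2) + (2)] = 8/8 = 1.
A character is irreducible iff <chi, chi> = 1, so this representation is irreducible.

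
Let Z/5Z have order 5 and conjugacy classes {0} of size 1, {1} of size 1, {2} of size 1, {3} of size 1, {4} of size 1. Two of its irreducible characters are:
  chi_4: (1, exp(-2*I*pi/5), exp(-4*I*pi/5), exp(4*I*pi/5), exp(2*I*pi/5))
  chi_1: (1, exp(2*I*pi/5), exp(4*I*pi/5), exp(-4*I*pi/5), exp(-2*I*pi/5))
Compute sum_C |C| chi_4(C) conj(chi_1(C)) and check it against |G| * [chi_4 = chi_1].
Sum = 0; so <chi_4, chi_1> = 0 (distinct irreducibles are orthogonal).

Argument: Compute term by term over conjugacy classes (|C| * chi_4(C) * conj(chi_1(C))):
  1*(1)*conj(1) + 1*(exp(-2*I*pi/5))*conj(exp(2*I*pi/5)) + 1*(exp(-4*I*pi/5))*conj(exp(4*I*pi/5)) + 1*(exp(4*I*pi/5))*conj(exp(-4*I*pi/5)) + 1*(exp(2*I*pi/5))*conj(exp(-2*I*pi/5))
  = (1) + (exp(-4*I*pi/5)) + (exp(2*I*pi/5)) + (exp(-2*I*pi/5)) + (exp(4*I*pi/5))
  = 0.
(Exp terms are combined using exp(i*s)*conj(exp(i*t)) = exp(i*(s-t)), and sums of them are collapsed using the identity that for every m > 1 the m distinct m-th roots of unity sum to 0, e.g. 1 + exp(2*I*pi/3) + exp(-2*I*pi/3) = 0.)
Dividing by |G| = 5 gives 0/5 = 0, matching the row-orthogonality relation <chi_4, chi_1> = [chi_4 = chi_1].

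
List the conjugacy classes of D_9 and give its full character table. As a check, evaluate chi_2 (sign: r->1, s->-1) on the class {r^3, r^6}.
Conjugacy classes: {e} of size 1, {r^1, r^8} of size 2, {r^2, r^7} of size 2, {r^3, r^6} of size 2, {r^4, r^5} of size 2, {s, sr, ..., sr^8} of size 9.
Character table:
  irrep \ class              {e} (size 1)  {r^1, r^8} (size 2)  {r^2, r^7} (size 2)  {r^3, r^6} (size 2)  {r^4, r^5} (size 2)  {s, sr, ..., sr^8} (size 9)
  chi_1 (triv)               1             1                    1                    1                    1                    1                          
  chi_2 (sign: r->1, s->-1)  1             1                    1                    1                    1                    -1                         
  chi_3 (2d, j=1)            2             2*cos(2*pi/9)        2*cos(4*pi/9)        -1                   -2*cos(pi/9)         0                          
  chi_4 (2d, j=2)            2             2*cos(4*pi/9)        -2*cos(pi/9)         -1                   2*cos(2*pi/9)        0                          
  chi_5 (2d, j=3)            2             -1                   -1                   2                    -1                   0                          
  chi_6 (2d, j=4)            2             -2*cos(pi/9)         2*cos(2*pi/9)        -1                   2*cos(4*pi/9)        0                          

Spot check: chi_2 (sign: r->1, s->-1) on {r^3, r^6} = 1.

Working: D_9 has order 2*9 = 18 with 6 conjugacy classes, hence 6 irreducibles. Sum of squared dims 1 + 1 + 4 + 4 + 4 + 4 = 18 = |G|. Linear characters come from the abelianisation; the 2-dimensional irreps have character r^k -> 2*cos(2*pi*j*k/9), reflections -> 0.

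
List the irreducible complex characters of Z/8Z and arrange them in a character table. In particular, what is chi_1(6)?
Character table of Z/8Z (irreps indexed chi_0,...,chi_7 with chi_k(m) = zeta_8^(k*m), zeta_8 = exp(2*pi*i/8)):
  irrep \ class  {0} (size 1)  {1} (size 1)    {2} (size 1)  {3} (size 1)    {4} (size 1)  {5} (size 1)    {6} (size 1)  {7} (size 1)  
  chi_0          1             1               1             1               1             1               1             1             
  chi_1          1             exp(I*pi/4)     I             exp(3*I*pi/4)   -1            exp(-3*I*pi/4)  -I            exp(-I*pi/4)  
  chi_2          1             I               -1            -I              1             I               -1            -I            
  chi_3          1             exp(3*I*pi/4)   -I            exp(I*pi/4)     -1            exp(-I*pi/4)    I             exp(-3*I*pi/4)
  chi_4          1             -1              1             -1              1             -1              1             -1            
  chi_5          1             exp(-3*I*pi/4)  I             exp(-I*pi/4)    -1            exp(I*pi/4)     -I            exp(3*I*pi/4) 
  chi_6          1             -I              -1            I               1             -I              -1            I             
  chi_7          1             exp(-I*pi/4)    -I            exp(-3*I*pi/4)  -1            exp(3*I*pi/4)   I             exp(I*pi/4)   

Spot check: chi_1(6) = zeta_8^(1*6) = zeta_8^6 = -I.

Argument: Z/8Z is abelian, so all 8 irreducible complex representations are 1-dimensional. They are given by chi_k(m) = zeta_8^(k*m) for k = 0,...,7. Row orthogonality: sum_m chi_k(m) conj(chi_l(m)) = 8 * [k = l].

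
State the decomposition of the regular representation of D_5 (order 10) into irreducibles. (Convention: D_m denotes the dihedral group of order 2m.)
Each irreducible V_i of dimension d_i appears with multiplicity d_i, i.e. rho_reg = (direct sum over all irreducibles V_i) d_i V_i. The irreducible dimensions for D_5 are 1, 1, 2, 2: 2 irreducibles of dimension 1, each with multiplicity 1; 2 irreducibles of dimension 2, each with multiplicity 2. Total dimension 2*1*1 + 2*2*2 = 10 = |G|.

Working: General theorem: in the regular representation of a finite group G, each irreducible appears with multiplicity equal to its dimension. Check: dim(rho_reg) = sum d_i^2 = 1 + 1 + 4 + 4 = 10 = |G|.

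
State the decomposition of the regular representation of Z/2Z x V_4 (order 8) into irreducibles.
Each irreducible V_i of dimension d_i appears with multiplicity d_i, i.e. rho_reg = (direct sum over all irreducibles V_i) d_i V_i. The irreducible dimensions for Z/2Z x V_4 are 1, 1, 1, 1, 1, 1, 1, 1: 8 irreducibles of dimension 1, each with multiplicity 1. Total dimension 8*1*1 = 8 = |G|.

Derivation: General theorem: in the regular representation of a finite group G, each irreducible appears with multiplicity equal to its dimension. Check: dim(rho_reg) = sum d_i^2 = 1 + 1 + 1 + 1 + 1 + 1 + 1 + 1 = 8 = |G|.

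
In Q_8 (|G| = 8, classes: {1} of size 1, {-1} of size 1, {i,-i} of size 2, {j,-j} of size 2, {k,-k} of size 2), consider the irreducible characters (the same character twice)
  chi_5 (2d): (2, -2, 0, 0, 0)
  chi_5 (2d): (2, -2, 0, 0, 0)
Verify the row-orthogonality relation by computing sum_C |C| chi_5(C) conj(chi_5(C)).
Sum = 8 = |G| = 8; so <chi_5, chi_5> = 1 (norm-1 confirms irreducibility).

Why: Compute term by term over conjugacy classes (|C| * chi_5(C) * conj(chi_5(C))):
  1*(2)*conj(2) + 1*(-2)*conj(-2) + 2*(0)*conj(0) + 2*(0)*conj(0) + 2*(0)*conj(0)
  = (4) + (4) + (0) + (0) + (0)
  = 8.
Dividing by |G| = 8 gives 8/8 = 1, matching the row-orthogonality relation <chi_5, chi_5> = [chi_5 = chi_5].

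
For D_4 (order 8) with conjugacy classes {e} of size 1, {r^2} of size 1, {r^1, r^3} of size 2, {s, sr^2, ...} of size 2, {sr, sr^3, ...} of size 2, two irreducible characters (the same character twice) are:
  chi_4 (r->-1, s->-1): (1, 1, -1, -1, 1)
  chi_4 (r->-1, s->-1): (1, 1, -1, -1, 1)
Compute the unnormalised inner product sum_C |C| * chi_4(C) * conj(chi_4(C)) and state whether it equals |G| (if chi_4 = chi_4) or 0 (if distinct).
Sum = 8 = |G| = 8; so <chi_4, chi_4> = 1 (norm-1 confirms irreducibility).

Explanation: Compute term by term over conjugacy classes (|C| * chi_4(C) * conj(chi_4(C))):
  1*(1)*conj(1) + 1*(1)*conj(1) + 2*(-1)*conj(-1) + 2*(-1)*conj(-1) + 2*(1)*conj(1)
  = (1) + (1) + (2) + (2) + (2)
  = 8.
Dividing by |G| = 8 gives 8/8 = 1, matching the row-orthogonality relation <chi_4, chi_4> = [chi_4 = chi_4].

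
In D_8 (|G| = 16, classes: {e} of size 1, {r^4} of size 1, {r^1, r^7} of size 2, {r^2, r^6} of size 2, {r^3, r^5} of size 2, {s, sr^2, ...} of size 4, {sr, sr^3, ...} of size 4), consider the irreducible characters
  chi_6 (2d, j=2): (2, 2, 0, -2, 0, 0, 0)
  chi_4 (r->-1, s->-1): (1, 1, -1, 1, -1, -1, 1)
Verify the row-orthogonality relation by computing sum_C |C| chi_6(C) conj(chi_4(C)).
Sum = 0; so <chi_6, chi_4> = 0 (distinct irreducibles are orthogonal).

Working: Compute term by term over conjugacy classes (|C| * chi_6(C) * conj(chi_4(C))):
  1*(2)*conj(1) + 1*(2)*conj(1) + 2*(0)*conj(-1) + 2*(-2)*conj(1) + 2*(0)*conj(-1) + 4*(0)*conj(-1) + 4*(0)*conj(1)
  = (2) + (2) + (0) + (-4) + (0) + (0) + (0)
  = 0.
Dividing by |G| = 16 gives 0/16 = 0, matching the row-orthogonality relation <chi_6, chi_4> = [chi_6 = chi_4].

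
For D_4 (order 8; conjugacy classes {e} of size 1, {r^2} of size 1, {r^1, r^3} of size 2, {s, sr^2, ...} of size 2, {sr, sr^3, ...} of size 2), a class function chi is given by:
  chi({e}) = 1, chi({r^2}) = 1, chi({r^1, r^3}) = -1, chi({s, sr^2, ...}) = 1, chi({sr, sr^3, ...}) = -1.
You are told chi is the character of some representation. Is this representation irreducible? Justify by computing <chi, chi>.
Irreducible: <chi, chi> = 1.

Working: <chi, chi> = (1/|G|) sum_C |C| * |chi(C)|^2 = (1/8)[1*|1|^2 + 1*|1|^2 + 2*|-1|^2 + 2*|1|^2 + 2*|-1|^2]
  = (1/8)[(1) + (1) + (2) + (2) + (2)] = 8/8 = 1.
A character is irreducible iff <chi, chi> = 1, so this representation is irreducible.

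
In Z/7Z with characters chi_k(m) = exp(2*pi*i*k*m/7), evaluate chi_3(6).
chi_3(6) = zeta_7^18 = exp(-6*I*pi/7)

Derivation: chi_3(6) = zeta_7^(3*6) = zeta_7^18. Since zeta_7^7 = 1, this equals zeta_7^4 = exp(2*pi*i*4/7) = exp(-6*I*pi/7).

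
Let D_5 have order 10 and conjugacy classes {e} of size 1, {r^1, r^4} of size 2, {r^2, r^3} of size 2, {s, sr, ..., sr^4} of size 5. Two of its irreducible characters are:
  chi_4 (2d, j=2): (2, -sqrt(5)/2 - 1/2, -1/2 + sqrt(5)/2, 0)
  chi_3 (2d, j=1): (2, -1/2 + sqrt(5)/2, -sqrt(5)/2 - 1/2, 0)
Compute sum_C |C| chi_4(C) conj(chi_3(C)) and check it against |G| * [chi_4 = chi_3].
Sum = 0; so <chi_4, chi_3> = 0 (distinct irreducibles are orthogonal).

Proof sketch: Compute term by term over conjugacy classes (|C| * chi_4(C) * conj(chi_3(C))):
  1*(2)*conj(2) + 2*(-sqrt(5)/2 - 1/2)*conj(-1/2 + sqrt(5)/2) + 2*(-1/2 + sqrt(5)/2)*conj(-sqrt(5)/2 - 1/2) + 5*(0)*conj(0)
  = (4) + (-2) + (-2) + (0)
  = 0.
Dividing by |G| = 10 gives 0/10 = 0, matching the row-orthogonality relation <chi_4, chi_3> = [chi_4 = chi_3].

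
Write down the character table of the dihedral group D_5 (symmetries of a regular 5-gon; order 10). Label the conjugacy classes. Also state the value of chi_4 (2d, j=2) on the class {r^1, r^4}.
Conjugacy classes: {e} of size 1, {r^1, r^4} of size 2, {r^2, r^3} of size 2, {s, sr, ..., sr^4} of size 5.
Character table:
  irrep \ class              {e} (size 1)  {r^1, r^4} (size 2)  {r^2, r^3} (size 2)  {s, sr, ..., sr^4} (size 5)
  chi_1 (triv)               1             1                    1                    1                          
  chi_2 (sign: r->1, s->-1)  1             1                    1                    -1                         
  chi_3 (2d, j=1)            2             -1/2 + sqrt(5)/2     -sqrt(5)/2 - 1/2     0                          
  chi_4 (2d, j=2)            2             -sqrt(5)/2 - 1/2     -1/2 + sqrt(5)/2     0                          

Spot check: chi_4 (2d, j=2) on {r^1, r^4} = -sqrt(5)/2 - 1/2.

Working: D_5 has order 2*5 = 10 with 4 conjugacy classes, hence 4 irreducibles. Sum of squared dims 1 + 1 + 4 + 4 = 10 = |G|. Linear characters come from the abelianisation; the 2-dimensional irreps have character r^k -> 2*cos(2*pi*j*k/5), reflections -> 0.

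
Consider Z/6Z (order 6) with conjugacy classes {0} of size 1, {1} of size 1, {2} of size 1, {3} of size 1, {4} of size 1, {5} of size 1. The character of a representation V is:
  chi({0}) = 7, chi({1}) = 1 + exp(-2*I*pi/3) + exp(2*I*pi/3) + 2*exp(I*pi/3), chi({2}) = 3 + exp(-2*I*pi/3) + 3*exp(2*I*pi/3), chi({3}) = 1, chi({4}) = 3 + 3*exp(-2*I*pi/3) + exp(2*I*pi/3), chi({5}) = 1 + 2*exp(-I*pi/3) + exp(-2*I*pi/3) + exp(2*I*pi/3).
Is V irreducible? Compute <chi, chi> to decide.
Not irreducible (reducible): <chi, chi> = 11 > 1.

Explanation: <chi, chi> = (1/|G|) sum_C |C| * |chi(C)|^2 = (1/6)[1*|7|^2 + 1*|1 + exp(-2*I*pi/3) + exp(2*I*pi/3) + 2*exp(I*pi/3)|^2 + 1*|3 + exp(-2*I*pi/3) + 3*exp(2*I*pi/3)|^2 + 1*|1|^2 + 1*|3 + 3*exp(-2*I*pi/3) + exp(2*I*pi/3)|^2 + 1*|1 + 2*exp(-I*pi/3) + exp(-2*I*pi/3) + exp(2*I*pi/3)|^2]
  = (1/6)[(49) + (4) + (4) + (1) + (4) + (4)] = 66/6 = 11.
(Exp terms are combined using exp(i*s)*conj(exp(i*t)) = exp(i*(s-t)), and sums of them are collapsed using the identity that for every m > 1 the m distinct m-th roots of unity sum to 0, e.g. 1 + exp(2*I*pi/3) + exp(-2*I*pi/3) = 0.)
A character is irreducible iff <chi, chi> = 1, so this representation is reducible.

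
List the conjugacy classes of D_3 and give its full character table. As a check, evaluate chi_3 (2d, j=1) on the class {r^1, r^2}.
Conjugacy classes: {e} of size 1, {r^1, r^2} of size 2, {s, sr, ..., sr^2} of size 3.
Character table:
  irrep \ class              {e} (size 1)  {r^1, r^2} (size 2)  {s, sr, ..., sr^2} (size 3)
  chi_1 (triv)               1             1                    1                          
  chi_2 (sign: r->1, s->-1)  1             1                    -1                         
  chi_3 (2d, j=1)            2             -1                   0                          

Spot check: chi_3 (2d, j=1) on {r^1, r^2} = -1.

Details: D_3 has order 2*3 = 6 with 3 conjugacy classes, hence 3 irreducibles. Sum of squared dims 1 + 1 + 4 = 6 = |G|. Linear characters come from the abelianisation; the 2-dimensional irreps have character r^k -> 2*cos(2*pi*j*k/3), reflections -> 0.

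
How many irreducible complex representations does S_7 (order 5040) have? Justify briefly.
15

Why: The number of irreducible complex representations of a finite group equals its number of conjugacy classes. Conjugacy classes in S_7 correspond to cycle types, i.e. partitions of 7; there are p(7) = 15 of them, so S_7 (order 5040) has exactly 15 irreducible complex representations.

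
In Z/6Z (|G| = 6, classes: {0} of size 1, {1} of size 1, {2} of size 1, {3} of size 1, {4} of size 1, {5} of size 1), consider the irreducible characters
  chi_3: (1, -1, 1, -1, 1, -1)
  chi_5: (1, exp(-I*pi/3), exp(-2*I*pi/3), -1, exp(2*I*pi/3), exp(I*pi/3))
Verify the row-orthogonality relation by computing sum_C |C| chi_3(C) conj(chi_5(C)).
Sum = 0; so <chi_3, chi_5> = 0 (distinct irreducibles are orthogonal).

Proof sketch: Compute term by term over conjugacy classes (|C| * chi_3(C) * conj(chi_5(C))):
  1*(1)*conj(1) + 1*(-1)*conj(exp(-I*pi/3)) + 1*(1)*conj(exp(-2*I*pi/3)) + 1*(-1)*conj(-1) + 1*(1)*conj(exp(2*I*pi/3)) + 1*(-1)*conj(exp(I*pi/3))
  = (1) + (-exp(I*pi/3)) + (exp(2*I*pi/3)) + (1) + (exp(-2*I*pi/3)) + (-exp(-I*pi/3))
  = 0.
(Exp terms are combined using exp(i*s)*conj(exp(i*t)) = exp(i*(s-t)), and sums of them are collapsed using the identity that for every m > 1 the m distinct m-th roots of unity sum to 0, e.g. 1 + exp(2*I*pi/3) + exp(-2*I*pi/3) = 0.)
Dividing by |G| = 6 gives 0/6 = 0, matching the row-orthogonality relation <chi_3, chi_5> = [chi_3 = chi_5].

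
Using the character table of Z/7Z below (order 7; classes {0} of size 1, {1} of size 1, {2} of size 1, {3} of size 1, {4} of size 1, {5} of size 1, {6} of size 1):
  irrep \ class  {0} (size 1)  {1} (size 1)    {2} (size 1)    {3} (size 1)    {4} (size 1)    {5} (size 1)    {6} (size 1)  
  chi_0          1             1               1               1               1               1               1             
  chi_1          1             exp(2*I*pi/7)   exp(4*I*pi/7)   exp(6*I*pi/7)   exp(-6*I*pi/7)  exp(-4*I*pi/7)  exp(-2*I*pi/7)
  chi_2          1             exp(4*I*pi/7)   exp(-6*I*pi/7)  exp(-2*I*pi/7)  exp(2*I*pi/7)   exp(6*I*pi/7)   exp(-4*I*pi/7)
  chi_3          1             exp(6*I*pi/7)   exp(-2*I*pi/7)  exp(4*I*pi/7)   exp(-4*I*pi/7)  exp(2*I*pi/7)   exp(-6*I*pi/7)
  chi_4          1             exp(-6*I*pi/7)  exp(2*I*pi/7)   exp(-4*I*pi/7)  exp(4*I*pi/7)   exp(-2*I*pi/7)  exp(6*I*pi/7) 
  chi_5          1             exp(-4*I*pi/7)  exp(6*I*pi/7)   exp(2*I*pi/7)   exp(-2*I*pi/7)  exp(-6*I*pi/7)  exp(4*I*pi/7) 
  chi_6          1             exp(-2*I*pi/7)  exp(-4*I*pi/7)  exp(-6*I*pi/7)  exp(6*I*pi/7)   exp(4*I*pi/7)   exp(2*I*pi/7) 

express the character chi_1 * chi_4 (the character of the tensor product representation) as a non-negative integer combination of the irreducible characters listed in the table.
chi_1 tensor chi_4 = chi_5 (all other irreducibles have multiplicity 0).

Derivation: The character of a tensor product is the pointwise product (chi_1 * chi_4)(C) = chi_1(C) * chi_4(C):
  {0}: (1)*(1), {1}: (exp(2*I*pi/7))*(exp(-6*I*pi/7)), {2}: (exp(4*I*pi/7))*(exp(2*I*pi/7)), {3}: (exp(6*I*pi/7))*(exp(-4*I*pi/7)), {4}: (exp(-6*I*pi/7))*(exp(4*I*pi/7)), {5}: (exp(-4*I*pi/7))*(exp(-2*I*pi/7)), {6}: (exp(-2*I*pi/7))*(exp(6*I*pi/7))
so (chi_1 * chi_4) takes values
  {0} -> 1, {1} -> exp(-4*I*pi/7), {2} -> exp(6*I*pi/7), {3} -> exp(2*I*pi/7), {4} -> exp(-2*I*pi/7), {5} -> exp(-6*I*pi/7), {6} -> exp(4*I*pi/7).
Now take the inner product of this character with each irreducible chi from the table, <chi_1*chi_4, chi> = (1/7) sum_C |C| (chi_1*chi_4)(C) conj(chi(C)):
  <chi_1*chi_4, chi_0> = (1/7)[1*(1)*conj(1) + 1*(exp(-4*I*pi/7))*conj(1) + 1*(exp(6*I*pi/7))*conj(1) + 1*(exp(2*I*pi/7))*conj(1) + 1*(exp(-2*I*pi/7))*conj(1) + 1*(exp(-6*I*pi/7))*conj(1) + 1*(exp(4*I*pi/7))*conj(1)]
      = (1/7)[(1) + (exp(-4*I*pi/7)) + (exp(6*I*pi/7)) + (exp(2*I*pi/7)) + (exp(-2*I*pi/7)) + (exp(-6*I*pi/7)) + (exp(4*I*pi/7))] = 0/7 = 0
  <chi_1*chi_4, chi_1> = (1/7)[1*(1)*conj(1) + 1*(exp(-4*I*pi/7))*conj(exp(2*I*pi/7)) + 1*(exp(6*I*pi/7))*conj(exp(4*I*pi/7)) + 1*(exp(2*I*pi/7))*conj(exp(6*I*pi/7)) + 1*(exp(-2*I*pi/7))*conj(exp(-6*I*pi/7)) + 1*(exp(-6*I*pi/7))*conj(exp(-4*I*pi/7)) + 1*(exp(4*I*pi/7))*conj(exp(-2*I*pi/7))]
      = (1/7)[(1) + (exp(-6*I*pi/7)) + (exp(2*I*pi/7)) + (exp(-4*I*pi/7)) + (exp(4*I*pi/7)) + (exp(-2*I*pi/7)) + (exp(6*I*pi/7))] = 0/7 = 0
  <chi_1*chi_4, chi_2> = (1/7)[1*(1)*conj(1) + 1*(exp(-4*I*pi/7))*conj(exp(4*I*pi/7)) + 1*(exp(6*I*pi/7))*conj(exp(-6*I*pi/7)) + 1*(exp(2*I*pi/7))*conj(exp(-2*I*pi/7)) + 1*(exp(-2*I*pi/7))*conj(exp(2*I*pi/7)) + 1*(exp(-6*I*pi/7))*conj(exp(6*I*pi/7)) + 1*(exp(4*I*pi/7))*conj(exp(-4*I*pi/7))]
      = (1/7)[(1) + (exp(6*I*pi/7)) + (exp(-2*I*pi/7)) + (exp(4*I*pi/7)) + (exp(-4*I*pi/7)) + (exp(2*I*pi/7)) + (exp(-6*I*pi/7))] = 0/7 = 0
  <chi_1*chi_4, chi_3> = (1/7)[1*(1)*conj(1) + 1*(exp(-4*I*pi/7))*conj(exp(6*I*pi/7)) + 1*(exp(6*I*pi/7))*conj(exp(-2*I*pi/7)) + 1*(exp(2*I*pi/7))*conj(exp(4*I*pi/7)) + 1*(exp(-2*I*pi/7))*conj(exp(-4*I*pi/7)) + 1*(exp(-6*I*pi/7))*conj(exp(2*I*pi/7)) + 1*(exp(4*I*pi/7))*conj(exp(-6*I*pi/7))]
      = (1/7)[(1) + (exp(4*I*pi/7)) + (exp(-6*I*pi/7)) + (exp(-2*I*pi/7)) + (exp(2*I*pi/7)) + (exp(6*I*pi/7)) + (exp(-4*I*pi/7))] = 0/7 = 0
  <chi_1*chi_4, chi_4> = (1/7)[1*(1)*conj(1) + 1*(exp(-4*I*pi/7))*conj(exp(-6*I*pi/7)) + 1*(exp(6*I*pi/7))*conj(exp(2*I*pi/7)) + 1*(exp(2*I*pi/7))*conj(exp(-4*I*pi/7)) + 1*(exp(-2*I*pi/7))*conj(exp(4*I*pi/7)) + 1*(exp(-6*I*pi/7))*conj(exp(-2*I*pi/7)) + 1*(exp(4*I*pi/7))*conj(exp(6*I*pi/7))]
      = (1/7)[(1) + (exp(2*I*pi/7)) + (exp(4*I*pi/7)) + (exp(6*I*pi/7)) + (exp(-6*I*pi/7)) + (exp(-4*I*pi/7)) + (exp(-2*I*pi/7))] = 0/7 = 0
  <chi_1*chi_4, chi_5> = (1/7)[1*(1)*conj(1) + 1*(exp(-4*I*pi/7))*conj(exp(-4*I*pi/7)) + 1*(exp(6*I*pi/7))*conj(exp(6*I*pi/7)) + 1*(exp(2*I*pi/7))*conj(exp(2*I*pi/7)) + 1*(exp(-2*I*pi/7))*conj(exp(-2*I*pi/7)) + 1*(exp(-6*I*pi/7))*conj(exp(-6*I*pi/7)) + 1*(exp(4*I*pi/7))*conj(exp(4*I*pi/7))]
      = (1/7)[(1) + (1) + (1) + (1) + (1) + (1) + (1)] = 7/7 = 1
  <chi_1*chi_4, chi_6> = (1/7)[1*(1)*conj(1) + 1*(exp(-4*I*pi/7))*conj(exp(-2*I*pi/7)) + 1*(exp(6*I*pi/7))*conj(exp(-4*I*pi/7)) + 1*(exp(2*I*pi/7))*conj(exp(-6*I*pi/7)) + 1*(exp(-2*I*pi/7))*conj(exp(6*I*pi/7)) + 1*(exp(-6*I*pi/7))*conj(exp(4*I*pi/7)) + 1*(exp(4*I*pi/7))*conj(exp(2*I*pi/7))]
      = (1/7)[(1) + (exp(-2*I*pi/7)) + (exp(-4*I*pi/7)) + (exp(-6*I*pi/7)) + (exp(6*I*pi/7)) + (exp(4*I*pi/7)) + (exp(2*I*pi/7))] = 0/7 = 0
(Exp terms are combined using exp(i*s)*conj(exp(i*t)) = exp(i*(s-t)), and sums of them are collapsed using the identity that for every m > 1 the m distinct m-th roots of unity sum to 0, e.g. 1 + exp(2*I*pi/3) + exp(-2*I*pi/3) = 0.)
Hence the multiplicities are chi_5: 1. Dimension check: dim(chi_1)*dim(chi_4) = 1*1 = 1 and sum (mult * dim) = 1*1 = 1.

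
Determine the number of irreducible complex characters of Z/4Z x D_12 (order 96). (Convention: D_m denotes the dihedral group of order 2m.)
36

Proof sketch: The number of irreducible complex representations of a finite group equals its number of conjugacy classes. For a direct product, #classes(G x H) = #classes(G) * #classes(H). Z/4Z has 4 classes (abelian), D_12 has 9 classes, so 4 * 9 = 36, so Z/4Z x D_12 (order 96) has exactly 36 irreducible complex representations.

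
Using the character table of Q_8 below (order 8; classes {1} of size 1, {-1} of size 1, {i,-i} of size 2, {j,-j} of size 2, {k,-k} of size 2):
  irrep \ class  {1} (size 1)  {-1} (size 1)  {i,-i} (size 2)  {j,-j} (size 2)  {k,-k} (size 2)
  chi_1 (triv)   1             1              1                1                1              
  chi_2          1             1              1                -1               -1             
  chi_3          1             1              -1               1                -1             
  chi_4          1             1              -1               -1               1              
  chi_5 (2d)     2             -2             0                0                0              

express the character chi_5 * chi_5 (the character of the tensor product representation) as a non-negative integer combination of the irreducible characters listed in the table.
chi_5 tensor chi_5 = chi_1 + chi_2 + chi_3 + chi_4 (all other irreducibles have multiplicity 0).

The character of a tensor product is the pointwise product (chi_5 * chi_5)(C) = chi_5(C) * chi_5(C):
  {1}: (2)*(2), {-1}: (-2)*(-2), {i,-i}: (0)*(0), {j,-j}: (0)*(0), {k,-k}: (0)*(0)
so (chi_5 * chi_5) takes values
  {1} -> 4, {-1} -> 4, {i,-i} -> 0, {j,-j} -> 0, {k,-k} -> 0.
Now take the inner product of this character with each irreducible chi from the table, <chi_5*chi_5, chi> = (1/8) sum_C |C| (chi_5*chi_5)(C) conj(chi(C)):
  <chi_5*chi_5, chi_1> = (1/8)[1*(4)*conj(1) + 1*(4)*conj(1) + 2*(0)*conj(1) + 2*(0)*conj(1) + 2*(0)*conj(1)]
      = (1/8)[(4) + (4) + (0) + (0) + (0)] = 8/8 = 1
  <chi_5*chi_5, chi_2> = (1/8)[1*(4)*conj(1) + 1*(4)*conj(1) + 2*(0)*conj(1) + 2*(0)*conj(-1) + 2*(0)*conj(-1)]
      = (1/8)[(4) + (4) + (0) + (0) + (0)] = 8/8 = 1
  <chi_5*chi_5, chi_3> = (1/8)[1*(4)*conj(1) + 1*(4)*conj(1) + 2*(0)*conj(-1) + 2*(0)*conj(1) + 2*(0)*conj(-1)]
      = (1/8)[(4) + (4) + (0) + (0) + (0)] = 8/8 = 1
  <chi_5*chi_5, chi_4> = (1/8)[1*(4)*conj(1) + 1*(4)*conj(1) + 2*(0)*conj(-1) + 2*(0)*conj(-1) + 2*(0)*conj(1)]
      = (1/8)[(4) + (4) + (0) + (0) + (0)] = 8/8 = 1
  <chi_5*chi_5, chi_5> = (1/8)[1*(4)*conj(2) + 1*(4)*conj(-2) + 2*(0)*conj(0) + 2*(0)*conj(0) + 2*(0)*conj(0)]
      = (1/8)[(8) + (-8) + (0) + (0) + (0)] = 0/8 = 0
Hence the multiplicities are chi_1: 1, chi_2: 1, chi_3: 1, chi_4: 1. Dimension check: dim(chi_5)*dim(chi_5) = 2*2 = 4 and sum (mult * dim) = 1*1 + 1*1 + 1*1 + 1*1 = 4.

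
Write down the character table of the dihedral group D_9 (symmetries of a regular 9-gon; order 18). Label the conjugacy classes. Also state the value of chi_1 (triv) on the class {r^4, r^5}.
Conjugacy classes: {e} of size 1, {r^1, r^8} of size 2, {r^2, r^7} of size 2, {r^3, r^6} of size 2, {r^4, r^5} of size 2, {s, sr, ..., sr^8} of size 9.
Character table:
  irrep \ class              {e} (size 1)  {r^1, r^8} (size 2)  {r^2, r^7} (size 2)  {r^3, r^6} (size 2)  {r^4, r^5} (size 2)  {s, sr, ..., sr^8} (size 9)
  chi_1 (triv)               1             1                    1                    1                    1                    1                          
  chi_2 (sign: r->1, s->-1)  1             1                    1                    1                    1                    -1                         
  chi_3 (2d, j=1)            2             2*cos(2*pi/9)        2*cos(4*pi/9)        -1                   -2*cos(pi/9)         0                          
  chi_4 (2d, j=2)            2             2*cos(4*pi/9)        -2*cos(pi/9)         -1                   2*cos(2*pi/9)        0                          
  chi_5 (2d, j=3)            2             -1                   -1                   2                    -1                   0                          
  chi_6 (2d, j=4)            2             -2*cos(pi/9)         2*cos(2*pi/9)        -1                   2*cos(4*pi/9)        0                          

Spot check: chi_1 (triv) on {r^4, r^5} = 1.

Reasoning: D_9 has order 2*9 = 18 with 6 conjugacy classes, hence 6 irreducibles. Sum of squared dims 1 + 1 + 4 + 4 + 4 + 4 = 18 = |G|. Linear characters come from the abelianisation; the 2-dimensional irreps have character r^k -> 2*cos(2*pi*j*k/9), reflections -> 0.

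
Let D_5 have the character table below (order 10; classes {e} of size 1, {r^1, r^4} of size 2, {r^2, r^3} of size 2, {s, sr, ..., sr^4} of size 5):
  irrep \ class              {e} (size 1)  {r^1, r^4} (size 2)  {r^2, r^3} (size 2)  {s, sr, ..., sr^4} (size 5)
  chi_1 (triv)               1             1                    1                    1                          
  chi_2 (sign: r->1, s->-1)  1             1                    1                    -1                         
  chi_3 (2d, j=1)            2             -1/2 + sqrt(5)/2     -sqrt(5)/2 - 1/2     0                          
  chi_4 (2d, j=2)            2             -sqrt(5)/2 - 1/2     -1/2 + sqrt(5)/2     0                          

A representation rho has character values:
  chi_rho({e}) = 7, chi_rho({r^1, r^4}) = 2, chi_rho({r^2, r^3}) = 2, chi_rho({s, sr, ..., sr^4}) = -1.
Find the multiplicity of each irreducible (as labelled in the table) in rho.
Multiplicities: chi_1: 1, chi_2: 2, chi_3: 1, chi_4: 1.

Why: Use <chi_rho, chi> = (1/|G|) sum_C |C| * chi_rho(C) * conj(chi(C)) with |G| = 10 for each irreducible chi in the table:
  <chi_rho, chi_1> = (1/10)[1*(7)*conj(1) + 2*(2)*conj(1) + 2*(2)*conj(1) + 5*(-1)*conj(1)]
      = (1/10)[(7) + (4) + (4) + (-5)] = 10/10 = 1
  <chi_rho, chi_2> = (1/10)[1*(7)*conj(1) + 2*(2)*conj(1) + 2*(2)*conj(1) + 5*(-1)*conj(-1)]
      = (1/10)[(7) + (4) + (4) + (5)] = 20/10 = 2
  <chi_rho, chi_3> = (1/10)[1*(7)*conj(2) + 2*(2)*conj(-1/2 + sqrt(5)/2) + 2*(2)*conj(-sqrt(5)/2 - 1/2) + 5*(-1)*conj(0)]
      = (1/10)[(14) + (-2 + 2*sqrt(5)) + (-2*sqrt(5) - 2) + (0)] = 10/10 = 1
  <chi_rho, chi_4> = (1/10)[1*(7)*conj(2) + 2*(2)*conj(-sqrt(5)/2 - 1/2) + 2*(2)*conj(-1/2 + sqrt(5)/2) + 5*(-1)*conj(0)]
      = (1/10)[(14) + (-2*sqrt(5) - 2) + (-2 + 2*sqrt(5)) + (0)] = 10/10 = 1
Dimension check: dim(rho) = sum (mult * dim) = 1*1 + 2*1 + 1*2 + 1*2 = 7 = chi_rho(e) = 7.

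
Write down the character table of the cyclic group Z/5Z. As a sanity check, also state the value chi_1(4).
Character table of Z/5Z (irreps indexed chi_0,...,chi_4 with chi_k(m) = zeta_5^(k*m), zeta_5 = exp(2*pi*i/5)):
  irrep \ class  {0} (size 1)  {1} (size 1)    {2} (size 1)    {3} (size 1)    {4} (size 1)  
  chi_0          1             1               1               1               1             
  chi_1          1             exp(2*I*pi/5)   exp(4*I*pi/5)   exp(-4*I*pi/5)  exp(-2*I*pi/5)
  chi_2          1             exp(4*I*pi/5)   exp(-2*I*pi/5)  exp(2*I*pi/5)   exp(-4*I*pi/5)
  chi_3          1             exp(-4*I*pi/5)  exp(2*I*pi/5)   exp(-2*I*pi/5)  exp(4*I*pi/5) 
  chi_4          1             exp(-2*I*pi/5)  exp(-4*I*pi/5)  exp(4*I*pi/5)   exp(2*I*pi/5) 

Spot check: chi_1(4) = zeta_5^(1*4) = zeta_5^4 = exp(-2*I*pi/5).

Z/5Z is abelian, so all 5 irreducible complex representations are 1-dimensional. They are given by chi_k(m) = zeta_5^(k*m) for k = 0,...,4. Row orthogonality: sum_m chi_k(m) conj(chi_l(m)) = 5 * [k = l].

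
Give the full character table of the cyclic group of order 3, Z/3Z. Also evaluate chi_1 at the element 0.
Character table of Z/3Z (irreps indexed chi_0,...,chi_2 with chi_k(m) = zeta_3^(k*m), zeta_3 = exp(2*pi*i/3)):
  irrep \ class  {0} (size 1)  {1} (size 1)    {2} (size 1)  
  chi_0          1             1               1             
  chi_1          1             exp(2*I*pi/3)   exp(-2*I*pi/3)
  chi_2          1             exp(-2*I*pi/3)  exp(2*I*pi/3) 

Spot check: chi_1(0) = zeta_3^(1*0) = zeta_3^0 = 1.

Reasoning: Z/3Z is abelian, so all 3 irreducible complex representations are 1-dimensional. They are given by chi_k(m) = zeta_3^(k*m) for k = 0,...,2. Row orthogonality: sum_m chi_k(m) conj(chi_l(m)) = 3 * [k = l].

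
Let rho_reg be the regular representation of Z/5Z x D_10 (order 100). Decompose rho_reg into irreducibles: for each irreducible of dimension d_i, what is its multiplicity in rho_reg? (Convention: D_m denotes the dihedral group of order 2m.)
Each irreducible V_i of dimension d_i appears with multiplicity d_i, i.e. rho_reg = (direct sum over all irreducibles V_i) d_i V_i. The irreducible dimensions for Z/5Z x D_10 are 1, 1, 1, 1, 1, 1, 1, 1, 1, 1, 1, 1, 1, 1, 1, 1, 1, 1, 1, 1, 2, 2, 2, 2, 2, 2, 2, 2, 2, 2, 2, 2, 2, 2, 2, 2, 2, 2, 2, 2: 20 irreducibles of dimension 1, each with multiplicity 1; 20 irreducibles of dimension 2, each with multiplicity 2. Total dimension 20*1*1 + 20*2*2 = 100 = |G|.

Solution. General theorem: in the regular representation of a finite group G, each irreducible appears with multiplicity equal to its dimension. Check: dim(rho_reg) = sum d_i^2 = 1 + 1 + 1 + 1 + 1 + 1 + 1 + 1 + 1 + 1 + 1 + 1 + 1 + 1 + 1 + 1 + 1 + 1 + 1 + 1 + 4 + 4 + 4 + 4 + 4 + 4 + 4 + 4 + 4 + 4 + 4 + 4 + 4 + 4 + 4 + 4 + 4 + 4 + 4 + 4 = 100 = |G|.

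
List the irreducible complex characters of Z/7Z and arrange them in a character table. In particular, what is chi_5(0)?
Character table of Z/7Z (irreps indexed chi_0,...,chi_6 with chi_k(m) = zeta_7^(k*m), zeta_7 = exp(2*pi*i/7)):
  irrep \ class  {0} (size 1)  {1} (size 1)    {2} (size 1)    {3} (size 1)    {4} (size 1)    {5} (size 1)    {6} (size 1)  
  chi_0          1             1               1               1               1               1               1             
  chi_1          1             exp(2*I*pi/7)   exp(4*I*pi/7)   exp(6*I*pi/7)   exp(-6*I*pi/7)  exp(-4*I*pi/7)  exp(-2*I*pi/7)
  chi_2          1             exp(4*I*pi/7)   exp(-6*I*pi/7)  exp(-2*I*pi/7)  exp(2*I*pi/7)   exp(6*I*pi/7)   exp(-4*I*pi/7)
  chi_3          1             exp(6*I*pi/7)   exp(-2*I*pi/7)  exp(4*I*pi/7)   exp(-4*I*pi/7)  exp(2*I*pi/7)   exp(-6*I*pi/7)
  chi_4          1             exp(-6*I*pi/7)  exp(2*I*pi/7)   exp(-4*I*pi/7)  exp(4*I*pi/7)   exp(-2*I*pi/7)  exp(6*I*pi/7) 
  chi_5          1             exp(-4*I*pi/7)  exp(6*I*pi/7)   exp(2*I*pi/7)   exp(-2*I*pi/7)  exp(-6*I*pi/7)  exp(4*I*pi/7) 
  chi_6          1             exp(-2*I*pi/7)  exp(-4*I*pi/7)  exp(-6*I*pi/7)  exp(6*I*pi/7)   exp(4*I*pi/7)   exp(2*I*pi/7) 

Spot check: chi_5(0) = zeta_7^(5*0) = zeta_7^0 = 1.

Proof sketch: Z/7Z is abelian, so all 7 irreducible complex representations are 1-dimensional. They are given by chi_k(m) = zeta_7^(k*m) for k = 0,...,6. Row orthogonality: sum_m chi_k(m) conj(chi_l(m)) = 7 * [k = l].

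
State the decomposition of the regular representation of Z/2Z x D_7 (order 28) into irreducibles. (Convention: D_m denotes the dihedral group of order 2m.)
Each irreducible V_i of dimension d_i appears with multiplicity d_i, i.e. rho_reg = (direct sum over all irreducibles V_i) d_i V_i. The irreducible dimensions for Z/2Z x D_7 are 1, 1, 1, 1, 2, 2, 2, 2, 2, 2: 4 irreducibles of dimension 1, each with multiplicity 1; 6 irreducibles of dimension 2, each with multiplicity 2. Total dimension 4*1*1 + 6*2*2 = 28 = |G|.

Details: General theorem: in the regular representation of a finite group G, each irreducible appears with multiplicity equal to its dimension. Check: dim(rho_reg) = sum d_i^2 = 1 + 1 + 1 + 1 + 4 + 4 + 4 + 4 + 4 + 4 = 28 = |G|.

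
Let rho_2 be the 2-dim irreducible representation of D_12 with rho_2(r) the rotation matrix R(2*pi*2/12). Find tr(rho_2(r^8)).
chi_{rho_2}(r^8) = 2*cos(2*pi*2*8/12) = -1

Proof sketch: rho_2(r^8) is rotation by angle 2*pi*2*8/12, whose trace is 2*cos(2*pi*2*8/12) = -1.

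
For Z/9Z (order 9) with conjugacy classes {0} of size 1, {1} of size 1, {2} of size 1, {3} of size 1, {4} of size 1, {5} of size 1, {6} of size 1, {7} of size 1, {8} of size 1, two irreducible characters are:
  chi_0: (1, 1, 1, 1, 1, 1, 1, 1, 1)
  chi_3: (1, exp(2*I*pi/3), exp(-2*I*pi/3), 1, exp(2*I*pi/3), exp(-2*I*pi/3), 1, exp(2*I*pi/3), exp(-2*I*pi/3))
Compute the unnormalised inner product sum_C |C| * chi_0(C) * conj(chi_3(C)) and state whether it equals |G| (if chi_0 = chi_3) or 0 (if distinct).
Sum = 0; so <chi_0, chi_3> = 0 (distinct irreducibles are orthogonal).

Details: Compute term by term over conjugacy classes (|C| * chi_0(C) * conj(chi_3(C))):
  1*(1)*conj(1) + 1*(1)*conj(exp(2*I*pi/3)) + 1*(1)*conj(exp(-2*I*pi/3)) + 1*(1)*conj(1) + 1*(1)*conj(exp(2*I*pi/3)) + 1*(1)*conj(exp(-2*I*pi/3)) + 1*(1)*conj(1) + 1*(1)*conj(exp(2*I*pi/3)) + 1*(1)*conj(exp(-2*I*pi/3))
  = (1) + (exp(-2*I*pi/3)) + (exp(2*I*pi/3)) + (1) + (exp(-2*I*pi/3)) + (exp(2*I*pi/3)) + (1) + (exp(-2*I*pi/3)) + (exp(2*I*pi/3))
  = 0.
(Exp terms are combined using exp(i*s)*conj(exp(i*t)) = exp(i*(s-t)), and sums of them are collapsed using the identity that for every m > 1 the m distinct m-th roots of unity sum to 0, e.g. 1 + exp(2*I*pi/3) + exp(-2*I*pi/3) = 0.)
Dividing by |G| = 9 gives 0/9 = 0, matching the row-orthogonality relation <chi_0, chi_3> = [chi_0 = chi_3].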